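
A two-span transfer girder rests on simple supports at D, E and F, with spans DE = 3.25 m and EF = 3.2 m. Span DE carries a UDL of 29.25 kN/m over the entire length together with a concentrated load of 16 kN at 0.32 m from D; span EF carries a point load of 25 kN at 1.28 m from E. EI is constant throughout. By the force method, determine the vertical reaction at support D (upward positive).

R_D = 53.23 kN

Insert a hinge at E; M_E is the redundant, and each span becomes simply supported.
Discontinuity in slope at E on the released structure — sum the simple-span end rotations:
  span DE: UDL 29.25: wL³/(24EI) = 41.84/EI
  span DE: point load 16 at a = 0.32: Pab(L + a)/(6LEI) = 2.746/EI
  span EF: point load 25 at a = 1.28: Pab(L + b)/(6LEI) = 16.38/EI
  relative rotation θ_0 = (44.58 + 16.38)/EI = 60.97/EI
A unit hogging moment at E produces rotation L₁/(3EI) + L₂/(3EI) = 2.15/EI.
Slope continuity at E: θ_0 = M_E·2.15/EI, so M_E = 60.97/2.15 = 28.36 kN·m (hogging).
Span DE, ΣM about D with M_E applied at E: R_E^{DE}·3.25 = 159.6 + 28.36, so R_E^{DE} = 57.83 kN and R_D = 111.1 − 57.83 = 53.23 kN.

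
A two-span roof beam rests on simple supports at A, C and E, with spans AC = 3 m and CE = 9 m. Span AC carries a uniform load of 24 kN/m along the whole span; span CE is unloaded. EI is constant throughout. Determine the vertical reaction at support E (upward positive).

R_E = -0.75 kN

Insert a hinge at C; M_C is the redundant, and each span becomes simply supported.
Discontinuity in slope at C on the released structure — sum the simple-span end rotations:
  span AC: UDL 24: wL³/(24EI) = 27/EI
  relative rotation θ_0 = (27 + 0)/EI = 27/EI
A unit hogging moment at C produces rotation L₁/(3EI) + L₂/(3EI) = 4/EI.
Compatibility: M_C·(L₁+L₂)/(3EI) = θ_0, giving M_C = 6.75 kN·m (hogging).
Span CE, ΣM about E: R_C^{CE}·9 = 0 + 6.75, so R_C^{CE} = 0.75 kN and R_E = 0 − 0.75 = -0.75 kN.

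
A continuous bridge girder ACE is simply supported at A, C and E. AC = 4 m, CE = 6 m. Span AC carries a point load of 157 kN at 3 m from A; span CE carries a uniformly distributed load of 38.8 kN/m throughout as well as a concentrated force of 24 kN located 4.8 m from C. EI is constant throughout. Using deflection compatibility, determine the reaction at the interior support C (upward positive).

R_C = 303.2 kN

Take M_C as the redundant. Released structure: two simple spans AC and CE with a hinge at C.
End slopes at the hinge C, treating each span as simply supported:
  span AC: point load 157 at a = 3: Pab(L + a)/(6LEI) = 137.4/EI
  span CE: UDL 38.8: wL³/(24EI) = 349.2/EI
  span CE: point load 24 at a = 4.8: Pab(L + b)/(6LEI) = 27.65/EI
  relative rotation θ_0 = (137.4 + 376.8)/EI = 514.2/EI
A unit hogging moment at C produces rotation L₁/(3EI) + L₂/(3EI) = 3.333/EI.
Compatibility: M_C·(L₁+L₂)/(3EI) = θ_0, giving M_C = 154.3 kN·m (hogging).
Span AC, ΣM about A with M_C applied at C: R_C^{AC}·4 = 471 + 154.3, so R_C^{AC} = 156.3 kN and R_A = 157 − 156.3 = 0.6833 kN.
Span CE, ΣM about E: R_C^{CE}·6 = 727.2 + 154.3, so R_C^{CE} = 146.9 kN and R_E = 256.8 − 146.9 = 109.9 kN.
R_C = 156.3 + 146.9 = 303.2 kN.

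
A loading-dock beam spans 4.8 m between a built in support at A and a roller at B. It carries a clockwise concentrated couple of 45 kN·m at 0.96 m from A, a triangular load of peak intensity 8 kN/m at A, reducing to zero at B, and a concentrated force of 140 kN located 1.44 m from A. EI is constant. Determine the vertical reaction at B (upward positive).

Choose R_B as the redundant. The primary structure is the cantilever fixed at A.
Downward deflection at the released point B due to the loads:
  clockwise couple 45 at a = 0.96: M₀a(2L − a)/(2EI) = 186.6/EI
  triangular load, peak 8 at the fixed end: w₀L⁴/(30EI) = 141.6/EI
  point load 140 at a = 1.44: Pa²(3L − a)/(6EI) = 627.1/EI
  δ_0 = 955.2/EI
Flexibility coefficient — unit upward force at B: δ_{BB} = L³/(3EI) = 36.86/EI.
Compatibility at B: δ_0 − R_B·δ_{BB} = 0, so R_B = 955.2/36.86 = 25.91 kN.

R_B = 25.91 kN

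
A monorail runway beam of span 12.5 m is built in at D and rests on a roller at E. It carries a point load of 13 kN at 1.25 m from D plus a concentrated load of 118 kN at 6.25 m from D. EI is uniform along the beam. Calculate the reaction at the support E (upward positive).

Choose R_E as the redundant. The primary structure is the cantilever fixed at D.
Downward deflection at the released point E due to the loads:
  point load 13 at a = 1.25: Pa²(3L − a)/(6EI) = 122.7/EI
  point load 118 at a = 6.25: Pa²(3L − a)/(6EI) = 24007/EI
  δ_0 = 24130/EI
Flexibility coefficient — unit upward force at E: δ_{EE} = L³/(3EI) = 651/EI.
The prop prevents deflection at E: R_E = δ_0/δ_{EE} = 24130/651 = 37.06 kN.

R_E = 37.06 kN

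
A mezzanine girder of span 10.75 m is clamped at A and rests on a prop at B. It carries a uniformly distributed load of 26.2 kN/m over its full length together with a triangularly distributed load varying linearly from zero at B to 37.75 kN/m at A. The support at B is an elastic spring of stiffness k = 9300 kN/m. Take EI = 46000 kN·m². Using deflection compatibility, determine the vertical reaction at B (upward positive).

R_B = 144.5 kN

Choose R_B as the redundant. The primary structure is the cantilever fixed at A.
Deflection at B on the released cantilever, summing each load's contribution:
  UDL 26.2: wL⁴/(8EI) = 43737/EI
  triangular load, peak 37.75 at the fixed end: w₀L⁴/(30EI) = 16805/EI
  δ_0 = 60541/EI
Tip deflection under a unit load at B: L³/(3EI) = 414.1/EI.
With EI = 46000 kN·m²: δ_0 = 1.3161 m and δ_{BB} = 0.009002 m/kN.
Compatibility — the spring shortens by R_B/k under the reaction it provides: δ_0 − R_B·δ_{BB} = R_B/k. With 1/k = 0.000108 m/kN, R_B = δ_0 / (δ_{BB} + 1/k) = 1.3161 / (0.009002 + 0.000108) = 144.5 kN.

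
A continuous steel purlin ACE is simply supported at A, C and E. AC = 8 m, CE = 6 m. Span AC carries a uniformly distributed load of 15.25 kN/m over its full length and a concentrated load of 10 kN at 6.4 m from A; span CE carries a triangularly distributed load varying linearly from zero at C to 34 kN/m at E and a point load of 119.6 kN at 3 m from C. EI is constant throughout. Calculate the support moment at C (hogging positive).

Insert a hinge at C; M_C is the redundant, and each span becomes simply supported.
End slopes at the hinge C, treating each span as simply supported:
  span AC: UDL 15.25: wL³/(24EI) = 325.3/EI
  span AC: point load 10 at a = 6.4: Pab(L + a)/(6LEI) = 30.72/EI
  span CE: triangular load, peak 34: 7w₀L³/(360EI) = 142.8/EI
  span CE: point load 119.6 at a = 3: Pab(L + b)/(6LEI) = 269.1/EI
  relative rotation θ_0 = (356.1 + 411.9)/EI = 768/EI
A unit hogging moment at C produces rotation L₁/(3EI) + L₂/(3EI) = 4.667/EI.
Compatibility: M_C·(L₁+L₂)/(3EI) = θ_0, giving M_C = 164.6 kN·m (hogging).

M_C = 164.6 kN·m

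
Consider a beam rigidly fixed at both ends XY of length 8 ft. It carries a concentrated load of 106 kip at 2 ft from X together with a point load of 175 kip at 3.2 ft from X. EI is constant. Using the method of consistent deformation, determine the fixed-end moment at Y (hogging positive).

Release both end moments; the primary structure is a simply-supported span XY with redundants M_X and M_Y.
On the primary (simply-supported) span, the end slopes from the loading are:
  at X: point load 106 at a = 2: Pab(L + b)/(6LEI) = 371/EI
  at Y: point load 106 at a = 2: Pab(L + a)/(6LEI) = 265/EI
  at X: point load 175 at a = 3.2: Pab(L + b)/(6LEI) = 716.8/EI
  at Y: point load 175 at a = 3.2: Pab(L + a)/(6LEI) = 627.2/EI
  θ_X0 = 1088/EI,  θ_Y0 = 892.2/EI
Flexibility coefficients: a unit moment at one end gives L/(3EI) there and L/(6EI) at the far end, so f₁₁ = f₂₂ = 2.667/EI and f₁₂ = f₂₁ = 1.333/EI.
Compatibility — zero rotation at each built-in end:
  2.667 M_X + 1.333 M_Y = 1088
  1.333 M_X + 2.667 M_Y = 892.2
Solving the pair gives M_X = 320.9 kip·ft and M_Y = 174.2 kip·ft (hogging).

M_Y = 174.2 kip·ft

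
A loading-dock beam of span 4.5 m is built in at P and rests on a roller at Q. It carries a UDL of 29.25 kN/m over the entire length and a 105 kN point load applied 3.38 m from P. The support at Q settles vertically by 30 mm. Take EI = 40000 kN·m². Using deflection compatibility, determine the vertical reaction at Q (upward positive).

Remove the prop at Q; the released (primary) structure is a cantilever built in at P.
Deflection at Q on the released cantilever, summing each load's contribution:
  UDL 29.25: wL⁴/(8EI) = 1499/EI
  point load 105 at a = 3.38: Pa²(3L − a)/(6EI) = 2023/EI
  δ_0 = 3523/EI
Flexibility coefficient — unit upward force at Q: δ_{QQ} = L³/(3EI) = 30.38/EI.
With EI = 40000 kN·m²: δ_0 = 0.088064 m and δ_{QQ} = 0.000759 m/kN.
Compatibility — the beam at Q must follow the support down by 0.03 m: δ_0 − R_Q·δ_{QQ} = 0.03, so R_Q = (0.088064 − 0.03)/0.000759 = 76.46 kN.

R_Q = 76.46 kN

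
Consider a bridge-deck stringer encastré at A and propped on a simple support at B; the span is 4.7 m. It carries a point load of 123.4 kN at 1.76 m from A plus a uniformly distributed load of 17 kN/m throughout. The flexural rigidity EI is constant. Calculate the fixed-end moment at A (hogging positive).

M_A = 157.4 kN·m

Take the reaction at B as the redundant and release it; the primary structure is a cantilever fixed at A.
Downward deflection at the released point B due to the loads:
  point load 123.4 at a = 1.76: Pa²(3L − a)/(6EI) = 786.1/EI
  UDL 17: wL⁴/(8EI) = 1037/EI
  δ_0 = 1823/EI
Tip deflection under a unit load at B: L³/(3EI) = 34.61/EI.
The prop prevents deflection at B: R_B = δ_0/δ_{BB} = 1823/34.61 = 52.68 kN.
Moment equilibrium about A: M_A = Σ(load moments about A) − R_B·L = 404.9 − 52.68×4.7 = 157.4 kN·m.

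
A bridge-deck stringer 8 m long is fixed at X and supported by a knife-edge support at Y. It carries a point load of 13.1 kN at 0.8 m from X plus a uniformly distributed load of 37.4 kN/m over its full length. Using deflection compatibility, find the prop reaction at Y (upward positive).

Release the roller at Y. Primary structure: cantilever fixed at X.
Downward deflection at the released point Y due to the loads:
  point load 13.1 at a = 0.8: Pa²(3L − a)/(6EI) = 32.42/EI
  UDL 37.4: wL⁴/(8EI) = 19149/EI
  δ_0 = 19181/EI
Tip deflection under a unit load at Y: L³/(3EI) = 170.7/EI.
Compatibility at Y: δ_0 − R_Y·δ_{YY} = 0, so R_Y = 19181/170.7 = 112.4 kN.

R_Y = 112.4 kN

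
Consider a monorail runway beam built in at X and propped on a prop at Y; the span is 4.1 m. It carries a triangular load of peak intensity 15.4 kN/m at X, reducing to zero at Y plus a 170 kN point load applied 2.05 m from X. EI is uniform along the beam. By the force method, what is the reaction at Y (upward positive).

R_Y = 59.44 kN

Remove the prop at Y; the released (primary) structure is a cantilever built in at X.
Primary-structure tip deflection at Y by superposition:
  triangular load, peak 15.4 at the fixed end: w₀L⁴/(30EI) = 145.1/EI
  point load 170 at a = 2.05: Pa²(3L − a)/(6EI) = 1220/EI
  δ_0 = 1366/EI
Flexibility coefficient — unit upward force at Y: δ_{YY} = L³/(3EI) = 22.97/EI.
The prop prevents deflection at Y: R_Y = δ_0/δ_{YY} = 1366/22.97 = 59.44 kN.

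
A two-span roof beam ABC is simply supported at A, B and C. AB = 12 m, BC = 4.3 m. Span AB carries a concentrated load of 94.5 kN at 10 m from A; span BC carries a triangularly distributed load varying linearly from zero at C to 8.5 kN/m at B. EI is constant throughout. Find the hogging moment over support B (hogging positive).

M_B = 109.1 kN·m

Release continuity at B by inserting a hinge; the redundant is the internal moment M_B. The primary structure is two simply-supported spans AB and BC.
Rotations at B on the released spans (each span's end-slope, ×1/EI):
  span AB: point load 94.5 at a = 10: Pab(L + a)/(6LEI) = 577.5/EI
  span BC: triangular load, peak 8.5: w₀L³/(45EI) = 15.02/EI
  relative rotation θ_0 = (577.5 + 15.02)/EI = 592.5/EI
A unit hogging moment at B produces rotation L₁/(3EI) + L₂/(3EI) = 5.433/EI.
Compatibility: M_B·(L₁+L₂)/(3EI) = θ_0, giving M_B = 109.1 kN·m (hogging).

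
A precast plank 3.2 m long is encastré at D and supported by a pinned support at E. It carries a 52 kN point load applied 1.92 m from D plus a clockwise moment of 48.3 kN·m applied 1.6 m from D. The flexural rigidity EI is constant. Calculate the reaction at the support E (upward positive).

R_E = 39.44 kN

Take the reaction at E as the redundant and release it; the primary structure is a cantilever fixed at D.
Deflection at E on the released cantilever, summing each load's contribution:
  point load 52 at a = 1.92: Pa²(3L − a)/(6EI) = 245.4/EI
  clockwise couple 48.3 at a = 1.6: M₀a(2L − a)/(2EI) = 185.5/EI
  δ_0 = 430.8/EI
Tip deflection under a unit load at E: L³/(3EI) = 10.92/EI.
Compatibility at E: δ_0 − R_E·δ_{EE} = 0, so R_E = 430.8/10.92 = 39.44 kN.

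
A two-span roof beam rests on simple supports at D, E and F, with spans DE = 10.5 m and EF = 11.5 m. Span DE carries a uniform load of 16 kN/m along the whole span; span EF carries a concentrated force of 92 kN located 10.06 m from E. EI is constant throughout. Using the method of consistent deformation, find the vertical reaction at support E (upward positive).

Insert a hinge at E; M_E is the redundant, and each span becomes simply supported.
End slopes at the hinge E, treating each span as simply supported:
  span DE: UDL 16: wL³/(24EI) = 771.8/EI
  span EF: point load 92 at a = 10.06: Pab(L + b)/(6LEI) = 249.9/EI
  relative rotation θ_0 = (771.8 + 249.9)/EI = 1022/EI
A unit hogging moment at E produces rotation L₁/(3EI) + L₂/(3EI) = 7.333/EI.
Slope continuity at E: θ_0 = M_E·7.333/EI, so M_E = 1022/7.333 = 139.3 kN·m (hogging).
Span DE, ΣM about D with M_E applied at E: R_E^{DE}·10.5 = 882 + 139.3, so R_E^{DE} = 97.27 kN and R_D = 168 − 97.27 = 70.73 kN.
Span EF, ΣM about F: R_E^{EF}·11.5 = 132.5 + 139.3, so R_E^{EF} = 23.63 kN and R_F = 92 − 23.63 = 68.37 kN.
R_E = 97.27 + 23.63 = 120.9 kN.

R_E = 120.9 kN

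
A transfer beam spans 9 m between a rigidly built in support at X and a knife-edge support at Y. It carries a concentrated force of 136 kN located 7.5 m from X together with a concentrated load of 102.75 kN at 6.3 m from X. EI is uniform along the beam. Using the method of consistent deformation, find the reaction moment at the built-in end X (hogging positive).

M_X = 225.4 kN·m

Choose R_Y as the redundant. The primary structure is the cantilever fixed at X.
Downward deflection at the released point Y due to the loads:
  point load 136 at a = 7.5: Pa²(3L − a)/(6EI) = 24862/EI
  point load 102.75 at a = 6.3: Pa²(3L − a)/(6EI) = 14070/EI
  δ_0 = 38932/EI
Flexibility coefficient — unit upward force at Y: δ_{YY} = L³/(3EI) = 243/EI.
The prop prevents deflection at Y: R_Y = δ_0/δ_{YY} = 38932/243 = 160.2 kN.
Moment equilibrium about X: M_X = Σ(load moments about X) − R_Y·L = 1667 − 160.2×9 = 225.4 kN·m.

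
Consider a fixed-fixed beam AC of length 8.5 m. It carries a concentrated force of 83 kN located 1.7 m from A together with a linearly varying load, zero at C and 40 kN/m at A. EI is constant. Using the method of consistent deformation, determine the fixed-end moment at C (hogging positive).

Release both end moments; the primary structure is a simply-supported span AC with redundants M_A and M_C.
On the primary (simply-supported) span, the end slopes from the loading are:
  at A: point load 83 at a = 1.7: Pab(L + b)/(6LEI) = 287.8/EI
  at C: point load 83 at a = 1.7: Pab(L + a)/(6LEI) = 191.9/EI
  at A: triangular load, peak 40: w₀L³/(45EI) = 545.9/EI
  at C: triangular load, peak 40: 7w₀L³/(360EI) = 477.7/EI
  θ_A0 = 833.7/EI,  θ_C0 = 669.5/EI
Flexibility coefficients: a unit moment at one end gives L/(3EI) there and L/(6EI) at the far end, so f₁₁ = f₂₂ = 2.833/EI and f₁₂ = f₂₁ = 1.417/EI.
Compatibility — zero rotation at each built-in end:
  2.833 M_A + 1.417 M_C = 833.7
  1.417 M_A + 2.833 M_C = 669.5
Solving the pair gives M_A = 234.8 kN·m and M_C = 118.9 kN·m (hogging).

M_C = 118.9 kN·m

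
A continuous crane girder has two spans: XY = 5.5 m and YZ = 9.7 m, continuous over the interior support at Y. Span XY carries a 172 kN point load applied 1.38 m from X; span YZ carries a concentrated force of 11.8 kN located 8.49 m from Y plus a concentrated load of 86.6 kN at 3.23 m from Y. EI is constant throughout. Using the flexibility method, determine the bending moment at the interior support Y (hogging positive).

M_Y = 144 kN·m

Release continuity at Y by inserting a hinge; the redundant is the internal moment M_Y. The primary structure is two simply-supported spans XY and YZ.
Discontinuity in slope at Y on the released structure — sum the simple-span end rotations:
  span XY: point load 172 at a = 1.38: Pab(L + a)/(6LEI) = 203.9/EI
  span YZ: point load 11.8 at a = 8.49: Pab(L + b)/(6LEI) = 22.72/EI
  span YZ: point load 86.6 at a = 3.23: Pab(L + b)/(6LEI) = 502.8/EI
  relative rotation θ_0 = (203.9 + 525.5)/EI = 729.4/EI
A unit hogging moment at Y produces rotation L₁/(3EI) + L₂/(3EI) = 5.067/EI.
Slope continuity at Y: θ_0 = M_Y·5.067/EI, so M_Y = 729.4/5.067 = 144 kN·m (hogging).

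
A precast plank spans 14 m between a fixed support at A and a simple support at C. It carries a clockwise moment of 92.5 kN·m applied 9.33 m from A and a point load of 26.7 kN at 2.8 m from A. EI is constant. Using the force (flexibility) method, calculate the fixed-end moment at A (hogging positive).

M_A = 23.02 kN·m

Take the reaction at C as the redundant and release it; the primary structure is a cantilever fixed at A.
Deflection at C on the released cantilever, summing each load's contribution:
  clockwise couple 92.5 at a = 9.33: M₀a(2L − a)/(2EI) = 8056/EI
  point load 26.7 at a = 2.8: Pa²(3L − a)/(6EI) = 1368/EI
  δ_0 = 9424/EI
Tip deflection under a unit load at C: L³/(3EI) = 914.7/EI.
Compatibility at C: δ_0 − R_C·δ_{CC} = 0, so R_C = 9424/914.7 = 10.3 kN.
Moment equilibrium about A: M_A = Σ(load moments about A) − R_C·L = 167.3 − 10.3×14 = 23.02 kN·m.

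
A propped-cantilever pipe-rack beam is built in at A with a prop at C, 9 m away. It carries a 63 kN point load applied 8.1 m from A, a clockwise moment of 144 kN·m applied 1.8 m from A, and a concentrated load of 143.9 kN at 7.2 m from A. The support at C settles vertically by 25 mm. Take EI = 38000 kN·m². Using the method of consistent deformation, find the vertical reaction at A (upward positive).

Take the reaction at C as the redundant and release it; the primary structure is a cantilever fixed at A.
Deflection at C on the released cantilever, summing each load's contribution:
  point load 63 at a = 8.1: Pa²(3L − a)/(6EI) = 13020/EI
  clockwise couple 144 at a = 1.8: M₀a(2L − a)/(2EI) = 2100/EI
  point load 143.9 at a = 7.2: Pa²(3L − a)/(6EI) = 24617/EI
  δ_0 = 39737/EI
Tip deflection under a unit load at C: L³/(3EI) = 243/EI.
With EI = 38000 kN·m²: δ_0 = 1.0457 m and δ_{CC} = 0.006395 m/kN.
Compatibility — the beam at C must follow the support down by 0.025 m: δ_0 − R_C·δ_{CC} = 0.025, so R_C = (1.0457 − 0.025)/0.006395 = 159.6 kN.
Vertical equilibrium: R_A = ΣP − R_C = 206.9 − 159.6 = 47.28 kN.

R_A = 47.28 kN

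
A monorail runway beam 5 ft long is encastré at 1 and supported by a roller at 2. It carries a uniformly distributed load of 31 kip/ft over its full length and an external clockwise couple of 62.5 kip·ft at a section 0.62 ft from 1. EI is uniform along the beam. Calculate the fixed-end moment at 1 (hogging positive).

M_1 = 137.6 kip·ft

Remove the prop at 2; the released (primary) structure is a cantilever built in at 1.
Primary-structure tip deflection at 2 by superposition:
  UDL 31: wL⁴/(8EI) = 2422/EI
  clockwise couple 62.5 at a = 0.62: M₀a(2L − a)/(2EI) = 181.7/EI
  δ_0 = 2604/EI
Tip deflection under a unit load at 2: L³/(3EI) = 41.67/EI.
The prop prevents deflection at 2: R_2 = δ_0/δ_{22} = 2604/41.67 = 62.49 kip.
Moment equilibrium about 1: M_1 = Σ(load moments about 1) − R_2·L = 450 − 62.49×5 = 137.6 kip·ft.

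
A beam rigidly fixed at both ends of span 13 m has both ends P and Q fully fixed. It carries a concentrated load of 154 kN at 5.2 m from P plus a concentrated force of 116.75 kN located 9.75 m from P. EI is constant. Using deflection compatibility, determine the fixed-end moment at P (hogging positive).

M_P = 359.4 kN·m

Release both end moments; the primary structure is a simply-supported span PQ with redundants M_P and M_Q.
On the primary (simply-supported) span, the end slopes from the loading are:
  at P: point load 154 at a = 5.2: Pab(L + b)/(6LEI) = 1666/EI
  at Q: point load 154 at a = 5.2: Pab(L + a)/(6LEI) = 1457/EI
  at P: point load 116.75 at a = 9.75: Pab(L + b)/(6LEI) = 770.7/EI
  at Q: point load 116.75 at a = 9.75: Pab(L + a)/(6LEI) = 1079/EI
  θ_P0 = 2436/EI,  θ_Q0 = 2536/EI
Flexibility coefficients: a unit moment at one end gives L/(3EI) there and L/(6EI) at the far end, so f₁₁ = f₂₂ = 4.333/EI and f₁₂ = f₂₁ = 2.167/EI.
Compatibility — zero rotation at each built-in end:
  4.333 M_P + 2.167 M_Q = 2436
  2.167 M_P + 4.333 M_Q = 2536
Solving the pair gives M_P = 359.4 kN·m and M_Q = 405.6 kN·m (hogging).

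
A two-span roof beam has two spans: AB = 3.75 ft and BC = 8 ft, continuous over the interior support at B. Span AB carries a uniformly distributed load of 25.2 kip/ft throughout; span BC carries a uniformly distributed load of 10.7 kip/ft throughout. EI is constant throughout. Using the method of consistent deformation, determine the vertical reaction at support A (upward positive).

Insert a hinge at B; M_B is the redundant, and each span becomes simply supported.
Discontinuity in slope at B on the released structure — sum the simple-span end rotations:
  span AB: UDL 25.2: wL³/(24EI) = 55.37/EI
  span BC: UDL 10.7: wL³/(24EI) = 228.3/EI
  relative rotation θ_0 = (55.37 + 228.3)/EI = 283.6/EI
A unit hogging moment at B produces rotation L₁/(3EI) + L₂/(3EI) = 3.917/EI.
Compatibility: M_B·(L₁+L₂)/(3EI) = θ_0, giving M_B = 72.42 kip·ft (hogging).
Span AB, ΣM about A with M_B applied at B: R_B^{AB}·3.75 = 177.2 + 72.42, so R_B^{AB} = 66.56 kip and R_A = 94.5 − 66.56 = 27.94 kip.

R_A = 27.94 kip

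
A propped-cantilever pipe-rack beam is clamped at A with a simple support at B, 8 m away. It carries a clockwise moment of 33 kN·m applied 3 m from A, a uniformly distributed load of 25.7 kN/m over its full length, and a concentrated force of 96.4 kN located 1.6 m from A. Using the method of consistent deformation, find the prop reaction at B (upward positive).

Choose R_B as the redundant. The primary structure is the cantilever fixed at A.
Downward deflection at the released point B due to the loads:
  clockwise couple 33 at a = 3: M₀a(2L − a)/(2EI) = 643.5/EI
  UDL 25.7: wL⁴/(8EI) = 13158/EI
  point load 96.4 at a = 1.6: Pa²(3L − a)/(6EI) = 921.3/EI
  δ_0 = 14723/EI
Tip deflection under a unit load at B: L³/(3EI) = 170.7/EI.
Compatibility at B: δ_0 − R_B·δ_{BB} = 0, so R_B = 14723/170.7 = 86.27 kN.

R_B = 86.27 kN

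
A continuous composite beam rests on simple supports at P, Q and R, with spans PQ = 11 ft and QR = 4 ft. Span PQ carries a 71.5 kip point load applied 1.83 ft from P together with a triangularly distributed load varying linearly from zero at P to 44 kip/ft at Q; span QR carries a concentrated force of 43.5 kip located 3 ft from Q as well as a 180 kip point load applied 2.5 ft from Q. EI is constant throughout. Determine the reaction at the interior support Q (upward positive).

Insert a hinge at Q; M_Q is the redundant, and each span becomes simply supported.
End slopes at the hinge Q, treating each span as simply supported:
  span PQ: point load 71.5 at a = 1.83: Pab(L + a)/(6LEI) = 233.2/EI
  span PQ: triangular load, peak 44: w₀L³/(45EI) = 1301/EI
  span QR: point load 43.5 at a = 3: Pab(L + b)/(6LEI) = 27.19/EI
  span QR: point load 180 at a = 2.5: Pab(L + b)/(6LEI) = 154.7/EI
  relative rotation θ_0 = (1535 + 181.9)/EI = 1717/EI
A unit hogging moment at Q produces rotation L₁/(3EI) + L₂/(3EI) = 5/EI.
Compatibility: M_Q·(L₁+L₂)/(3EI) = θ_0, giving M_Q = 343.3 kip·ft (hogging).
Span PQ, ΣM about P with M_Q applied at Q: R_Q^{PQ}·11 = 1906 + 343.3, so R_Q^{PQ} = 204.4 kip and R_P = 313.5 − 204.4 = 109.1 kip.
Span QR, ΣM about R: R_Q^{QR}·4 = 313.5 + 343.3, so R_Q^{QR} = 164.2 kip and R_R = 223.5 − 164.2 = 59.3 kip.
R_Q = 204.4 + 164.2 = 368.6 kip.

R_Q = 368.6 kip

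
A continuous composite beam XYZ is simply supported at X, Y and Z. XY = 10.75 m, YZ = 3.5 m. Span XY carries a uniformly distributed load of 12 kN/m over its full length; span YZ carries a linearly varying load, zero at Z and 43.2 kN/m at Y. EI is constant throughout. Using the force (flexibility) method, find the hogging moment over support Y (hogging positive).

Release continuity at Y by inserting a hinge; the redundant is the internal moment M_Y. The primary structure is two simply-supported spans XY and YZ.
Rotations at Y on the released spans (each span's end-slope, ×1/EI):
  span XY: UDL 12: wL³/(24EI) = 621.1/EI
  span YZ: triangular load, peak 43.2: w₀L³/(45EI) = 41.16/EI
  relative rotation θ_0 = (621.1 + 41.16)/EI = 662.3/EI
A unit hogging moment at Y produces rotation L₁/(3EI) + L₂/(3EI) = 4.75/EI.
Compatibility: M_Y·(L₁+L₂)/(3EI) = θ_0, giving M_Y = 139.4 kN·m (hogging).

M_Y = 139.4 kN·m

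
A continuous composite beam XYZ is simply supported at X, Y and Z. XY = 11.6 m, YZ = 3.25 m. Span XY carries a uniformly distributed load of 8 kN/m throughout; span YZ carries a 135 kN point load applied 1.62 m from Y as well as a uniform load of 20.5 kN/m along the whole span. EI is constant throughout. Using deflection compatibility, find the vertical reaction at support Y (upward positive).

R_Y = 198.3 kN

Insert a hinge at Y; M_Y is the redundant, and each span becomes simply supported.
Discontinuity in slope at Y on the released structure — sum the simple-span end rotations:
  span XY: UDL 8: wL³/(24EI) = 520.3/EI
  span YZ: point load 135 at a = 1.62: Pab(L + b)/(6LEI) = 89.21/EI
  span YZ: UDL 20.5: wL³/(24EI) = 29.32/EI
  relative rotation θ_0 = (520.3 + 118.5)/EI = 638.8/EI
A unit hogging moment at Y produces rotation L₁/(3EI) + L₂/(3EI) = 4.95/EI.
Compatibility: M_Y·(L₁+L₂)/(3EI) = θ_0, giving M_Y = 129.1 kN·m (hogging).
Span XY, ΣM about X with M_Y applied at Y: R_Y^{XY}·11.6 = 538.2 + 129.1, so R_Y^{XY} = 57.53 kN and R_X = 92.8 − 57.53 = 35.27 kN.
Span YZ, ΣM about Z: R_Y^{YZ}·3.25 = 328.3 + 129.1, so R_Y^{YZ} = 140.7 kN and R_Z = 201.6 − 140.7 = 60.89 kN.
R_Y = 57.53 + 140.7 = 198.3 kN.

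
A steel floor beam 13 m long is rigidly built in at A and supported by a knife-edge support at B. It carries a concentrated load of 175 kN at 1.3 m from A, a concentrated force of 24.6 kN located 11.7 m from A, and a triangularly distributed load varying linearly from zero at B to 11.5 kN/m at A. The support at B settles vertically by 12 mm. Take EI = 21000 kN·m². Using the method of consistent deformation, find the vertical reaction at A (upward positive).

R_A = 236.3 kN

Release the roller at B. Primary structure: cantilever fixed at A.
Primary-structure tip deflection at B by superposition:
  point load 175 at a = 1.3: Pa²(3L − a)/(6EI) = 1858/EI
  point load 24.6 at a = 11.7: Pa²(3L − a)/(6EI) = 15322/EI
  triangular load, peak 11.5 at the fixed end: w₀L⁴/(30EI) = 10948/EI
  δ_0 = 28129/EI
Flexibility coefficient — unit upward force at B: δ_{BB} = L³/(3EI) = 732.3/EI.
With EI = 21000 kN·m²: δ_0 = 1.3395 m and δ_{BB} = 0.034873 m/kN.
Compatibility — the beam at B must follow the support down by 0.012 m: δ_0 − R_B·δ_{BB} = 0.012, so R_B = (1.3395 − 0.012)/0.034873 = 38.07 kN.
Vertical equilibrium: R_A = ΣP − R_B = 274.4 − 38.07 = 236.3 kN.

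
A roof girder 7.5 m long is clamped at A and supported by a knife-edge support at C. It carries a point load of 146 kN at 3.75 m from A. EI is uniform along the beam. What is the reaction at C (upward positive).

Choose R_C as the redundant. The primary structure is the cantilever fixed at A.
Primary-structure tip deflection at C by superposition:
  point load 146 at a = 3.75: Pa²(3L − a)/(6EI) = 6416/EI
Tip deflection under a unit load at C: L³/(3EI) = 140.6/EI.
The prop prevents deflection at C: R_C = δ_0/δ_{CC} = 6416/140.6 = 45.62 kN.

R_C = 45.62 kN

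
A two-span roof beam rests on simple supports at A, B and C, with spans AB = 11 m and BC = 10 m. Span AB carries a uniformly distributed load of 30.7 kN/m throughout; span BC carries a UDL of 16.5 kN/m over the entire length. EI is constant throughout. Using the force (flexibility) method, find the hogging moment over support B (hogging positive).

Release continuity at B by inserting a hinge; the redundant is the internal moment M_B. The primary structure is two simply-supported spans AB and BC.
End slopes at the hinge B, treating each span as simply supported:
  span AB: UDL 30.7: wL³/(24EI) = 1703/EI
  span BC: UDL 16.5: wL³/(24EI) = 687.5/EI
  relative rotation θ_0 = (1703 + 687.5)/EI = 2390/EI
A unit hogging moment at B produces rotation L₁/(3EI) + L₂/(3EI) = 7/EI.
Compatibility: M_B·(L₁+L₂)/(3EI) = θ_0, giving M_B = 341.4 kN·m (hogging).

M_B = 341.4 kN·m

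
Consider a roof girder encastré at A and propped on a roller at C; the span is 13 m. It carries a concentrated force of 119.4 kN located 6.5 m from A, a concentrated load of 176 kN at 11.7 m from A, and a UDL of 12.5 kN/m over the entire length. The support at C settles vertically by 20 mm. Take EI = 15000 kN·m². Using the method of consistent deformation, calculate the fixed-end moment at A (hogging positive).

Remove the prop at C; the released (primary) structure is a cantilever built in at A.
Primary-structure tip deflection at C by superposition:
  point load 119.4 at a = 6.5: Pa²(3L − a)/(6EI) = 27325/EI
  point load 176 at a = 11.7: Pa²(3L − a)/(6EI) = 109622/EI
  UDL 12.5: wL⁴/(8EI) = 44627/EI
  δ_0 = 181573/EI
Flexibility coefficient — unit upward force at C: δ_{CC} = L³/(3EI) = 732.3/EI.
With EI = 15000 kN·m²: δ_0 = 12.105 m and δ_{CC} = 0.048822 m/kN.
Compatibility — the beam at C must follow the support down by 0.02 m: δ_0 − R_C·δ_{CC} = 0.02, so R_C = (12.105 − 0.02)/0.048822 = 247.5 kN.
Moment equilibrium about A: M_A = Σ(load moments about A) − R_C·L = 3892 − 247.5×13 = 673.7 kN·m.

M_A = 673.7 kN·m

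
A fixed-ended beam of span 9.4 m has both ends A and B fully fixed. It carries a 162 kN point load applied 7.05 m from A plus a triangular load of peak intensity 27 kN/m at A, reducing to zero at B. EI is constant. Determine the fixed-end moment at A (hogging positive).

Take the two fixed-end moments M_A, M_B as redundants; the released structure is the simple span AB.
End rotations of the released simple span under the applied load (×1/EI):
  at A: point load 162 at a = 7.05: Pab(L + b)/(6LEI) = 559.2/EI
  at B: point load 162 at a = 7.05: Pab(L + a)/(6LEI) = 782.8/EI
  at A: triangular load, peak 27: w₀L³/(45EI) = 498.4/EI
  at B: triangular load, peak 27: 7w₀L³/(360EI) = 436.1/EI
  θ_A0 = 1058/EI,  θ_B0 = 1219/EI
Flexibility coefficients: a unit moment at one end gives L/(3EI) there and L/(6EI) at the far end, so f₁₁ = f₂₂ = 3.133/EI and f₁₂ = f₂₁ = 1.567/EI.
Compatibility — zero rotation at each built-in end:
  3.133 M_A + 1.567 M_B = 1058
  1.567 M_A + 3.133 M_B = 1219
Solving the pair gives M_A = 190.7 kN·m and M_B = 293.7 kN·m (hogging).

M_A = 190.7 kN·m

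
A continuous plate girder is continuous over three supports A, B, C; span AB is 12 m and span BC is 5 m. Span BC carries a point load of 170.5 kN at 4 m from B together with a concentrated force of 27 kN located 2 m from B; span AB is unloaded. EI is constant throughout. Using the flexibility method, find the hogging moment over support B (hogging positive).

M_B = 31.69 kN·m

Take M_B as the redundant. Released structure: two simple spans AB and BC with a hinge at B.
Discontinuity in slope at B on the released structure — sum the simple-span end rotations:
  span BC: point load 170.5 at a = 4: Pab(L + b)/(6LEI) = 136.4/EI
  span BC: point load 27 at a = 2: Pab(L + b)/(6LEI) = 43.2/EI
  relative rotation θ_0 = (0 + 179.6)/EI = 179.6/EI
A unit hogging moment at B produces rotation L₁/(3EI) + L₂/(3EI) = 5.667/EI.
Compatibility: M_B·(L₁+L₂)/(3EI) = θ_0, giving M_B = 31.69 kN·m (hogging).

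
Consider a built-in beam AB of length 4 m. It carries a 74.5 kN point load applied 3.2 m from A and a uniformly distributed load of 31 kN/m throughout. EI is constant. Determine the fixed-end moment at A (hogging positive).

Release both end moments; the primary structure is a simply-supported span AB with redundants M_A and M_B.
Simple-span end rotations at A and B under the given loads:
  at A: point load 74.5 at a = 3.2: Pab(L + b)/(6LEI) = 38.14/EI
  at B: point load 74.5 at a = 3.2: Pab(L + a)/(6LEI) = 57.22/EI
  at A: UDL 31: wL³/(24EI) = 82.67/EI
  at B: UDL 31: wL³/(24EI) = 82.67/EI
  θ_A0 = 120.8/EI,  θ_B0 = 139.9/EI
Flexibility coefficients: a unit moment at one end gives L/(3EI) there and L/(6EI) at the far end, so f₁₁ = f₂₂ = 1.333/EI and f₁₂ = f₂₁ = 0.6667/EI.
Compatibility — zero rotation at each built-in end:
  1.333 M_A + 0.6667 M_B = 120.8
  0.6667 M_A + 1.333 M_B = 139.9
Solving the pair gives M_A = 50.87 kN·m and M_B = 79.48 kN·m (hogging).

M_A = 50.87 kN·m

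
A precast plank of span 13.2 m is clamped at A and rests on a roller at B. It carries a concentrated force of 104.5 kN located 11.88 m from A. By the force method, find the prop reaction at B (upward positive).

R_B = 88.88 kN

Release the roller at B. Primary structure: cantilever fixed at A.
Downward deflection at the released point B due to the loads:
  point load 104.5 at a = 11.88: Pa²(3L − a)/(6EI) = 68138/EI
Flexibility coefficient — unit upward force at B: δ_{BB} = L³/(3EI) = 766.7/EI.
The prop prevents deflection at B: R_B = δ_0/δ_{BB} = 68138/766.7 = 88.88 kN.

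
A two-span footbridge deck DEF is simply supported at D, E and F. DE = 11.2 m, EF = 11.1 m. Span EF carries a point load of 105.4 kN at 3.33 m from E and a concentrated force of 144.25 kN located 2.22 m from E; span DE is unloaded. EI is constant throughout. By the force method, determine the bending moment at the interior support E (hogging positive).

M_E = 218.7 kN·m

Insert a hinge at E; M_E is the redundant, and each span becomes simply supported.
End slopes at the hinge E, treating each span as simply supported:
  span EF: point load 105.4 at a = 3.33: Pab(L + b)/(6LEI) = 772.7/EI
  span EF: point load 144.25 at a = 2.22: Pab(L + b)/(6LEI) = 853.1/EI
  relative rotation θ_0 = (0 + 1626)/EI = 1626/EI
A unit hogging moment at E produces rotation L₁/(3EI) + L₂/(3EI) = 7.433/EI.
Slope continuity at E: θ_0 = M_E·7.433/EI, so M_E = 1626/7.433 = 218.7 kN·m (hogging).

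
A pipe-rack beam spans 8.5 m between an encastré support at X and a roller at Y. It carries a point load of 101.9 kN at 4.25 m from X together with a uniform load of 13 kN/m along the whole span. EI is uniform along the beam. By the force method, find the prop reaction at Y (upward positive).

Take the reaction at Y as the redundant and release it; the primary structure is a cantilever fixed at X.
Downward deflection at the released point Y due to the loads:
  point load 101.9 at a = 4.25: Pa²(3L − a)/(6EI) = 6519/EI
  UDL 13: wL⁴/(8EI) = 8483/EI
  δ_0 = 15001/EI
Tip deflection under a unit load at Y: L³/(3EI) = 204.7/EI.
The prop prevents deflection at Y: R_Y = δ_0/δ_{YY} = 15001/204.7 = 73.28 kN.

R_Y = 73.28 kN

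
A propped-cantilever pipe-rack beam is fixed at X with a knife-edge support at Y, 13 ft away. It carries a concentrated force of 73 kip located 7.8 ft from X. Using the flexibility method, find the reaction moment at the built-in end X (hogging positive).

M_X = 159.4 kip·ft

Take the reaction at Y as the redundant and release it; the primary structure is a cantilever fixed at X.
Downward deflection at the released point Y due to the loads:
  point load 73 at a = 7.8: Pa²(3L − a)/(6EI) = 23095/EI
Tip deflection under a unit load at Y: L³/(3EI) = 732.3/EI.
The prop prevents deflection at Y: R_Y = δ_0/δ_{YY} = 23095/732.3 = 31.54 kip.
Moment equilibrium about X: M_X = Σ(load moments about X) − R_Y·L = 569.4 − 31.54×13 = 159.4 kip·ft.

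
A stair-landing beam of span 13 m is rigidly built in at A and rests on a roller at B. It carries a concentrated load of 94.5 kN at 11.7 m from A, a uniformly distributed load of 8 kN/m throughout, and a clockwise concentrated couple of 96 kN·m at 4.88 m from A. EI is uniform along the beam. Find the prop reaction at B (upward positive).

R_B = 126.1 kN

Release the roller at B. Primary structure: cantilever fixed at A.
Primary-structure tip deflection at B by superposition:
  point load 94.5 at a = 11.7: Pa²(3L − a)/(6EI) = 58859/EI
  UDL 8: wL⁴/(8EI) = 28561/EI
  clockwise couple 96 at a = 4.88: M₀a(2L − a)/(2EI) = 4947/EI
  δ_0 = 92367/EI
Tip deflection under a unit load at B: L³/(3EI) = 732.3/EI.
The prop prevents deflection at B: R_B = δ_0/δ_{BB} = 92367/732.3 = 126.1 kN.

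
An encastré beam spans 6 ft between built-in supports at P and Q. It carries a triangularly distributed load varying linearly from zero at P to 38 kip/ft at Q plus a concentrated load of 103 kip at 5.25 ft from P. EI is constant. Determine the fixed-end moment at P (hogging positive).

M_P = 54.05 kip·ft

Take the two fixed-end moments M_P, M_Q as redundants; the released structure is the simple span PQ.
End rotations of the released simple span under the applied load (×1/EI):
  at P: triangular load, peak 38: 7w₀L³/(360EI) = 159.6/EI
  at Q: triangular load, peak 38: w₀L³/(45EI) = 182.4/EI
  at P: point load 103 at a = 5.25: Pab(L + b)/(6LEI) = 76.04/EI
  at Q: point load 103 at a = 5.25: Pab(L + a)/(6LEI) = 126.7/EI
  θ_P0 = 235.6/EI,  θ_Q0 = 309.1/EI
Flexibility coefficients: a unit moment at one end gives L/(3EI) there and L/(6EI) at the far end, so f₁₁ = f₂₂ = 2/EI and f₁₂ = f₂₁ = 1/EI.
Compatibility — zero rotation at each built-in end:
  2 M_P + 1 M_Q = 235.6
  1 M_P + 2 M_Q = 309.1
Solving the pair gives M_P = 54.05 kip·ft and M_Q = 127.5 kip·ft (hogging).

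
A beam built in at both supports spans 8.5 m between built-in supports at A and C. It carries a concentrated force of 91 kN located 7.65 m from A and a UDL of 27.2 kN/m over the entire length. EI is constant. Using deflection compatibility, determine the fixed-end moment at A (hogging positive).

M_A = 170.7 kN·m

Release both end moments; the primary structure is a simply-supported span AC with redundants M_A and M_C.
On the primary (simply-supported) span, the end slopes from the loading are:
  at A: point load 91 at a = 7.65: Pab(L + b)/(6LEI) = 108.5/EI
  at C: point load 91 at a = 7.65: Pab(L + a)/(6LEI) = 187.4/EI
  at A: UDL 27.2: wL³/(24EI) = 696/EI
  at C: UDL 27.2: wL³/(24EI) = 696/EI
  θ_A0 = 804.5/EI,  θ_C0 = 883.4/EI
Flexibility coefficients: a unit moment at one end gives L/(3EI) there and L/(6EI) at the far end, so f₁₁ = f₂₂ = 2.833/EI and f₁₂ = f₂₁ = 1.417/EI.
Compatibility — zero rotation at each built-in end:
  2.833 M_A + 1.417 M_C = 804.5
  1.417 M_A + 2.833 M_C = 883.4
Solving the pair gives M_A = 170.7 kN·m and M_C = 226.4 kN·m (hogging).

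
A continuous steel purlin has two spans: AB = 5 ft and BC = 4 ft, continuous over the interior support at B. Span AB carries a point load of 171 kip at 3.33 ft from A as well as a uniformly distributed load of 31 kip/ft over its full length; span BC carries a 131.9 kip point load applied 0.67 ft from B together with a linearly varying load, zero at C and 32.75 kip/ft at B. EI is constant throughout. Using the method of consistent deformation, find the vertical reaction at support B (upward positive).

R_B = 429.2 kip

Release continuity at B by inserting a hinge; the redundant is the internal moment M_B. The primary structure is two simply-supported spans AB and BC.
Rotations at B on the released spans (each span's end-slope, ×1/EI):
  span AB: point load 171 at a = 3.33: Pab(L + a)/(6LEI) = 264/EI
  span AB: UDL 31: wL³/(24EI) = 161.5/EI
  span BC: point load 131.9 at a = 0.67: Pab(L + b)/(6LEI) = 89.88/EI
  span BC: triangular load, peak 32.75: w₀L³/(45EI) = 46.58/EI
  relative rotation θ_0 = (425.5 + 136.5)/EI = 562/EI
A unit hogging moment at B produces rotation L₁/(3EI) + L₂/(3EI) = 3/EI.
Compatibility: M_B·(L₁+L₂)/(3EI) = θ_0, giving M_B = 187.3 kip·ft (hogging).
Span AB, ΣM about A with M_B applied at B: R_B^{AB}·5 = 956.9 + 187.3, so R_B^{AB} = 228.9 kip and R_A = 326 − 228.9 = 97.15 kip.
Span BC, ΣM about C: R_B^{BC}·4 = 613.9 + 187.3, so R_B^{BC} = 200.3 kip and R_C = 197.4 − 200.3 = -2.904 kip.
R_B = 228.9 + 200.3 = 429.2 kip.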